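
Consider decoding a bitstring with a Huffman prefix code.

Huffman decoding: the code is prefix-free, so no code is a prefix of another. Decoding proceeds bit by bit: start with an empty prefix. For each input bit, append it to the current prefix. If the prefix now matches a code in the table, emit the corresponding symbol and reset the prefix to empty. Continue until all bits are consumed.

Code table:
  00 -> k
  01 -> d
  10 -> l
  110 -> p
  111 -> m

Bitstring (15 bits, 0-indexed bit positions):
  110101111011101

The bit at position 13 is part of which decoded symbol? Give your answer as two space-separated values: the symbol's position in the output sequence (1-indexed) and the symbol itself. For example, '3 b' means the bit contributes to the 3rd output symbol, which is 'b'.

Bit 0: prefix='1' (no match yet)
Bit 1: prefix='11' (no match yet)
Bit 2: prefix='110' -> emit 'p', reset
Bit 3: prefix='1' (no match yet)
Bit 4: prefix='10' -> emit 'l', reset
Bit 5: prefix='1' (no match yet)
Bit 6: prefix='11' (no match yet)
Bit 7: prefix='111' -> emit 'm', reset
Bit 8: prefix='1' (no match yet)
Bit 9: prefix='10' -> emit 'l', reset
Bit 10: prefix='1' (no match yet)
Bit 11: prefix='11' (no match yet)
Bit 12: prefix='111' -> emit 'm', reset
Bit 13: prefix='0' (no match yet)
Bit 14: prefix='01' -> emit 'd', reset

Answer: 6 d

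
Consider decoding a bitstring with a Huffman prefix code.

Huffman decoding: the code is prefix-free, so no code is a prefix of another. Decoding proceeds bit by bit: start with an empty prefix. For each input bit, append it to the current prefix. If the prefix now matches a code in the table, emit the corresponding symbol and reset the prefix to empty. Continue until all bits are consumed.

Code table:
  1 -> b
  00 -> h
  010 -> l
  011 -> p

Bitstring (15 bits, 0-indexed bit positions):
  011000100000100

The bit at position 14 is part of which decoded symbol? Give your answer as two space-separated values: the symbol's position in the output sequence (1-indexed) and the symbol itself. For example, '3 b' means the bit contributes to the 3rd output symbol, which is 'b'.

Answer: 7 h

Derivation:
Bit 0: prefix='0' (no match yet)
Bit 1: prefix='01' (no match yet)
Bit 2: prefix='011' -> emit 'p', reset
Bit 3: prefix='0' (no match yet)
Bit 4: prefix='00' -> emit 'h', reset
Bit 5: prefix='0' (no match yet)
Bit 6: prefix='01' (no match yet)
Bit 7: prefix='010' -> emit 'l', reset
Bit 8: prefix='0' (no match yet)
Bit 9: prefix='00' -> emit 'h', reset
Bit 10: prefix='0' (no match yet)
Bit 11: prefix='00' -> emit 'h', reset
Bit 12: prefix='1' -> emit 'b', reset
Bit 13: prefix='0' (no match yet)
Bit 14: prefix='00' -> emit 'h', reset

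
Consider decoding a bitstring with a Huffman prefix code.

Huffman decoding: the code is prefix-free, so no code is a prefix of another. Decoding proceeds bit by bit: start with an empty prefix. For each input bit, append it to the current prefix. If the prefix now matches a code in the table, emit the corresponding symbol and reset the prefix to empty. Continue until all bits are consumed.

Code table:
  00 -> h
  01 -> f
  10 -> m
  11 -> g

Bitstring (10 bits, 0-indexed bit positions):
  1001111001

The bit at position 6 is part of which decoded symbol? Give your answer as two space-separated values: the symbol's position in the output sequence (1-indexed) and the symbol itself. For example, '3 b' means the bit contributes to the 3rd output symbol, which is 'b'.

Bit 0: prefix='1' (no match yet)
Bit 1: prefix='10' -> emit 'm', reset
Bit 2: prefix='0' (no match yet)
Bit 3: prefix='01' -> emit 'f', reset
Bit 4: prefix='1' (no match yet)
Bit 5: prefix='11' -> emit 'g', reset
Bit 6: prefix='1' (no match yet)
Bit 7: prefix='10' -> emit 'm', reset
Bit 8: prefix='0' (no match yet)
Bit 9: prefix='01' -> emit 'f', reset

Answer: 4 m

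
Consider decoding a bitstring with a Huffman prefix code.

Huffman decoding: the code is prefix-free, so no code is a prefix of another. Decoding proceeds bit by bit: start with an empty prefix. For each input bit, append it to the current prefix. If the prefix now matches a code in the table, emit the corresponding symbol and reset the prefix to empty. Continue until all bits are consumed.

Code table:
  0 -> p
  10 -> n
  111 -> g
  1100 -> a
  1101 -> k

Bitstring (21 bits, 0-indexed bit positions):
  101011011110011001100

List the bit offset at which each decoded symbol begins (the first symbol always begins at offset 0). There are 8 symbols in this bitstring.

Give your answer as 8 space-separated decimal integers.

Answer: 0 2 4 8 11 12 13 17

Derivation:
Bit 0: prefix='1' (no match yet)
Bit 1: prefix='10' -> emit 'n', reset
Bit 2: prefix='1' (no match yet)
Bit 3: prefix='10' -> emit 'n', reset
Bit 4: prefix='1' (no match yet)
Bit 5: prefix='11' (no match yet)
Bit 6: prefix='110' (no match yet)
Bit 7: prefix='1101' -> emit 'k', reset
Bit 8: prefix='1' (no match yet)
Bit 9: prefix='11' (no match yet)
Bit 10: prefix='111' -> emit 'g', reset
Bit 11: prefix='0' -> emit 'p', reset
Bit 12: prefix='0' -> emit 'p', reset
Bit 13: prefix='1' (no match yet)
Bit 14: prefix='11' (no match yet)
Bit 15: prefix='110' (no match yet)
Bit 16: prefix='1100' -> emit 'a', reset
Bit 17: prefix='1' (no match yet)
Bit 18: prefix='11' (no match yet)
Bit 19: prefix='110' (no match yet)
Bit 20: prefix='1100' -> emit 'a', reset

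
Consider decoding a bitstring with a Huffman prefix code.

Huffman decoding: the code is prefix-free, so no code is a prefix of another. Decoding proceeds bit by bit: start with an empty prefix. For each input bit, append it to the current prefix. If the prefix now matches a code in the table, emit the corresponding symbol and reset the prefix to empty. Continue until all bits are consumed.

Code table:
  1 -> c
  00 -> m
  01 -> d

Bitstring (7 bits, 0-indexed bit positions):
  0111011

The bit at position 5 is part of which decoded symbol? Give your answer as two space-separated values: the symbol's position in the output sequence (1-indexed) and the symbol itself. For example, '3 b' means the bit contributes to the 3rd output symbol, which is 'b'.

Answer: 4 d

Derivation:
Bit 0: prefix='0' (no match yet)
Bit 1: prefix='01' -> emit 'd', reset
Bit 2: prefix='1' -> emit 'c', reset
Bit 3: prefix='1' -> emit 'c', reset
Bit 4: prefix='0' (no match yet)
Bit 5: prefix='01' -> emit 'd', reset
Bit 6: prefix='1' -> emit 'c', reset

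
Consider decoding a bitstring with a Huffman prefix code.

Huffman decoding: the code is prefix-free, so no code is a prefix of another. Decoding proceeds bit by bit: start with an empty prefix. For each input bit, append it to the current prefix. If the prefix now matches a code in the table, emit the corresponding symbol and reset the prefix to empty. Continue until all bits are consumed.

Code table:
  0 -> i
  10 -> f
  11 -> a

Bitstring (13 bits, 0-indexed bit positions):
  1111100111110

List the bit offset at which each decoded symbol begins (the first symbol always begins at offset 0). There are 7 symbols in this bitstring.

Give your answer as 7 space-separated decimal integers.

Bit 0: prefix='1' (no match yet)
Bit 1: prefix='11' -> emit 'a', reset
Bit 2: prefix='1' (no match yet)
Bit 3: prefix='11' -> emit 'a', reset
Bit 4: prefix='1' (no match yet)
Bit 5: prefix='10' -> emit 'f', reset
Bit 6: prefix='0' -> emit 'i', reset
Bit 7: prefix='1' (no match yet)
Bit 8: prefix='11' -> emit 'a', reset
Bit 9: prefix='1' (no match yet)
Bit 10: prefix='11' -> emit 'a', reset
Bit 11: prefix='1' (no match yet)
Bit 12: prefix='10' -> emit 'f', reset

Answer: 0 2 4 6 7 9 11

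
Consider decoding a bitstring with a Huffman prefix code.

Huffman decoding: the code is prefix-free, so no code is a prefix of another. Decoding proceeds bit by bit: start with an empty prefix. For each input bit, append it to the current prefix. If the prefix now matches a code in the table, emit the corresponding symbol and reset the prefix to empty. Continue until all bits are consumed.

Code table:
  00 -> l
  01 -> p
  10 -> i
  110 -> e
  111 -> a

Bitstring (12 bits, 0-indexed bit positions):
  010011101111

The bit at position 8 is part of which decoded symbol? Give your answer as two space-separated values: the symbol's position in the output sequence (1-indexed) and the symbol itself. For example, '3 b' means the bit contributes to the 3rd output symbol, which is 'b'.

Answer: 4 p

Derivation:
Bit 0: prefix='0' (no match yet)
Bit 1: prefix='01' -> emit 'p', reset
Bit 2: prefix='0' (no match yet)
Bit 3: prefix='00' -> emit 'l', reset
Bit 4: prefix='1' (no match yet)
Bit 5: prefix='11' (no match yet)
Bit 6: prefix='111' -> emit 'a', reset
Bit 7: prefix='0' (no match yet)
Bit 8: prefix='01' -> emit 'p', reset
Bit 9: prefix='1' (no match yet)
Bit 10: prefix='11' (no match yet)
Bit 11: prefix='111' -> emit 'a', reset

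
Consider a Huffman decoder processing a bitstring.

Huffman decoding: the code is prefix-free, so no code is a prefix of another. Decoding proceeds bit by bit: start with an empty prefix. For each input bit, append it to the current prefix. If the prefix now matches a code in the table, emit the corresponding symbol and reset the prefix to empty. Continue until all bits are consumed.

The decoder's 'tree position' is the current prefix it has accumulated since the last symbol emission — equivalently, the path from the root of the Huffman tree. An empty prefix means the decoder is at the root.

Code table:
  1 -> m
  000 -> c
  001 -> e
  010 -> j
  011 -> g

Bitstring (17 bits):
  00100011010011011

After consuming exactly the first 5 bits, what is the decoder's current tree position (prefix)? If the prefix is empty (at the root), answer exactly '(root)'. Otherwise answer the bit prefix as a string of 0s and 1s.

Bit 0: prefix='0' (no match yet)
Bit 1: prefix='00' (no match yet)
Bit 2: prefix='001' -> emit 'e', reset
Bit 3: prefix='0' (no match yet)
Bit 4: prefix='00' (no match yet)

Answer: 00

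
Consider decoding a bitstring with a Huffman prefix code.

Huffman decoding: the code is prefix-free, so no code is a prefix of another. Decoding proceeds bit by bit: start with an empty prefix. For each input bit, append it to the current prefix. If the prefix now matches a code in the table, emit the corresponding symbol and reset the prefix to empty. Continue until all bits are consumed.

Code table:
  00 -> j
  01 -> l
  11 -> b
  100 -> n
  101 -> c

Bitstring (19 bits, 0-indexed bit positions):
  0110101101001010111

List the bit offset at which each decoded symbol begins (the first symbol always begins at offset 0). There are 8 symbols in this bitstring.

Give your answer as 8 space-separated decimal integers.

Bit 0: prefix='0' (no match yet)
Bit 1: prefix='01' -> emit 'l', reset
Bit 2: prefix='1' (no match yet)
Bit 3: prefix='10' (no match yet)
Bit 4: prefix='101' -> emit 'c', reset
Bit 5: prefix='0' (no match yet)
Bit 6: prefix='01' -> emit 'l', reset
Bit 7: prefix='1' (no match yet)
Bit 8: prefix='10' (no match yet)
Bit 9: prefix='101' -> emit 'c', reset
Bit 10: prefix='0' (no match yet)
Bit 11: prefix='00' -> emit 'j', reset
Bit 12: prefix='1' (no match yet)
Bit 13: prefix='10' (no match yet)
Bit 14: prefix='101' -> emit 'c', reset
Bit 15: prefix='0' (no match yet)
Bit 16: prefix='01' -> emit 'l', reset
Bit 17: prefix='1' (no match yet)
Bit 18: prefix='11' -> emit 'b', reset

Answer: 0 2 5 7 10 12 15 17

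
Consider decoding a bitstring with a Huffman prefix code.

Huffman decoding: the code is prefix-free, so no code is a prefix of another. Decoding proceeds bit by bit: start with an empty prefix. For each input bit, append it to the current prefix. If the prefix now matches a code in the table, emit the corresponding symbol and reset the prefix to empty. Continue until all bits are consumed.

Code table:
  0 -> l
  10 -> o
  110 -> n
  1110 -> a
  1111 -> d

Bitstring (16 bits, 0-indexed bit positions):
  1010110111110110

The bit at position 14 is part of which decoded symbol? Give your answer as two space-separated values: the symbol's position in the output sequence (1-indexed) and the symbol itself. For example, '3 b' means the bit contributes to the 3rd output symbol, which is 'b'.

Answer: 6 n

Derivation:
Bit 0: prefix='1' (no match yet)
Bit 1: prefix='10' -> emit 'o', reset
Bit 2: prefix='1' (no match yet)
Bit 3: prefix='10' -> emit 'o', reset
Bit 4: prefix='1' (no match yet)
Bit 5: prefix='11' (no match yet)
Bit 6: prefix='110' -> emit 'n', reset
Bit 7: prefix='1' (no match yet)
Bit 8: prefix='11' (no match yet)
Bit 9: prefix='111' (no match yet)
Bit 10: prefix='1111' -> emit 'd', reset
Bit 11: prefix='1' (no match yet)
Bit 12: prefix='10' -> emit 'o', reset
Bit 13: prefix='1' (no match yet)
Bit 14: prefix='11' (no match yet)
Bit 15: prefix='110' -> emit 'n', reset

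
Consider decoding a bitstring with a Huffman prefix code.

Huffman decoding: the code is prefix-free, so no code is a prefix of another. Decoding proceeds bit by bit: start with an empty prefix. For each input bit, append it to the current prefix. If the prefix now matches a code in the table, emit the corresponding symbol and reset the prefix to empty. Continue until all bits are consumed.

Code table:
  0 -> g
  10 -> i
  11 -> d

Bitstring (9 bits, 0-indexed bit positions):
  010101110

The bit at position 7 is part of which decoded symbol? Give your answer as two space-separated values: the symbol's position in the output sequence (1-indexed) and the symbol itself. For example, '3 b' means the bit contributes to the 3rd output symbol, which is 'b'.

Answer: 5 i

Derivation:
Bit 0: prefix='0' -> emit 'g', reset
Bit 1: prefix='1' (no match yet)
Bit 2: prefix='10' -> emit 'i', reset
Bit 3: prefix='1' (no match yet)
Bit 4: prefix='10' -> emit 'i', reset
Bit 5: prefix='1' (no match yet)
Bit 6: prefix='11' -> emit 'd', reset
Bit 7: prefix='1' (no match yet)
Bit 8: prefix='10' -> emit 'i', reset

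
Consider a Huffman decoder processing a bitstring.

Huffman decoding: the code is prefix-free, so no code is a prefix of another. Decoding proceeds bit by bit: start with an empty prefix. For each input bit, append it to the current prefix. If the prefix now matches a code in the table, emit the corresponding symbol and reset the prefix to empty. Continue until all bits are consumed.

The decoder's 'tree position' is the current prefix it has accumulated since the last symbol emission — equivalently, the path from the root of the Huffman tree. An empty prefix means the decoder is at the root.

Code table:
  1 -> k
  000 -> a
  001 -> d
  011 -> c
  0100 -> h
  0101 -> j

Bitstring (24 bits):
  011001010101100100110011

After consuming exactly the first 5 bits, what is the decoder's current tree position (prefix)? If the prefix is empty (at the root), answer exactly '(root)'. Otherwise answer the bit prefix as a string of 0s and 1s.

Bit 0: prefix='0' (no match yet)
Bit 1: prefix='01' (no match yet)
Bit 2: prefix='011' -> emit 'c', reset
Bit 3: prefix='0' (no match yet)
Bit 4: prefix='00' (no match yet)

Answer: 00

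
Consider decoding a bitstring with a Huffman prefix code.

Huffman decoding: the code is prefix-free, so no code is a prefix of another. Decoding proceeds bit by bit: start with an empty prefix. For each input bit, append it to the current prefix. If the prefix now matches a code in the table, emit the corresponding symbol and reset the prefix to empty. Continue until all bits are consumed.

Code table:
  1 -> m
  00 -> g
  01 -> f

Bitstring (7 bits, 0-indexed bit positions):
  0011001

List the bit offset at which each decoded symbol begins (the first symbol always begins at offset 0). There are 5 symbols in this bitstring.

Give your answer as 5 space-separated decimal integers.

Answer: 0 2 3 4 6

Derivation:
Bit 0: prefix='0' (no match yet)
Bit 1: prefix='00' -> emit 'g', reset
Bit 2: prefix='1' -> emit 'm', reset
Bit 3: prefix='1' -> emit 'm', reset
Bit 4: prefix='0' (no match yet)
Bit 5: prefix='00' -> emit 'g', reset
Bit 6: prefix='1' -> emit 'm', reset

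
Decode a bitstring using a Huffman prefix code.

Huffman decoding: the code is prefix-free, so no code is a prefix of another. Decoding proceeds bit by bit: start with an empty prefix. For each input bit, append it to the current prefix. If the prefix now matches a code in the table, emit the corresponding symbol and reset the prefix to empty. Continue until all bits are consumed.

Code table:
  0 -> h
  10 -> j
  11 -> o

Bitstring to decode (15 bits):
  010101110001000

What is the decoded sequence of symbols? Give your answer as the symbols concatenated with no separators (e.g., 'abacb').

Bit 0: prefix='0' -> emit 'h', reset
Bit 1: prefix='1' (no match yet)
Bit 2: prefix='10' -> emit 'j', reset
Bit 3: prefix='1' (no match yet)
Bit 4: prefix='10' -> emit 'j', reset
Bit 5: prefix='1' (no match yet)
Bit 6: prefix='11' -> emit 'o', reset
Bit 7: prefix='1' (no match yet)
Bit 8: prefix='10' -> emit 'j', reset
Bit 9: prefix='0' -> emit 'h', reset
Bit 10: prefix='0' -> emit 'h', reset
Bit 11: prefix='1' (no match yet)
Bit 12: prefix='10' -> emit 'j', reset
Bit 13: prefix='0' -> emit 'h', reset
Bit 14: prefix='0' -> emit 'h', reset

Answer: hjjojhhjhh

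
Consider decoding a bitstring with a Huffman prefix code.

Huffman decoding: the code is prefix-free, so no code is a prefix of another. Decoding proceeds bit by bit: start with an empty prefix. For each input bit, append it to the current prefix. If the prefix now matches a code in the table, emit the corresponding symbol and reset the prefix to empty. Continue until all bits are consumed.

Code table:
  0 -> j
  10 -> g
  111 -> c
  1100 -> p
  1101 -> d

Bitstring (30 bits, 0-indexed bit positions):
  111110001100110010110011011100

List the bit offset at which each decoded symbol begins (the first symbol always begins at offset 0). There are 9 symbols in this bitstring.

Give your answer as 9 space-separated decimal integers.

Bit 0: prefix='1' (no match yet)
Bit 1: prefix='11' (no match yet)
Bit 2: prefix='111' -> emit 'c', reset
Bit 3: prefix='1' (no match yet)
Bit 4: prefix='11' (no match yet)
Bit 5: prefix='110' (no match yet)
Bit 6: prefix='1100' -> emit 'p', reset
Bit 7: prefix='0' -> emit 'j', reset
Bit 8: prefix='1' (no match yet)
Bit 9: prefix='11' (no match yet)
Bit 10: prefix='110' (no match yet)
Bit 11: prefix='1100' -> emit 'p', reset
Bit 12: prefix='1' (no match yet)
Bit 13: prefix='11' (no match yet)
Bit 14: prefix='110' (no match yet)
Bit 15: prefix='1100' -> emit 'p', reset
Bit 16: prefix='1' (no match yet)
Bit 17: prefix='10' -> emit 'g', reset
Bit 18: prefix='1' (no match yet)
Bit 19: prefix='11' (no match yet)
Bit 20: prefix='110' (no match yet)
Bit 21: prefix='1100' -> emit 'p', reset
Bit 22: prefix='1' (no match yet)
Bit 23: prefix='11' (no match yet)
Bit 24: prefix='110' (no match yet)
Bit 25: prefix='1101' -> emit 'd', reset
Bit 26: prefix='1' (no match yet)
Bit 27: prefix='11' (no match yet)
Bit 28: prefix='110' (no match yet)
Bit 29: prefix='1100' -> emit 'p', reset

Answer: 0 3 7 8 12 16 18 22 26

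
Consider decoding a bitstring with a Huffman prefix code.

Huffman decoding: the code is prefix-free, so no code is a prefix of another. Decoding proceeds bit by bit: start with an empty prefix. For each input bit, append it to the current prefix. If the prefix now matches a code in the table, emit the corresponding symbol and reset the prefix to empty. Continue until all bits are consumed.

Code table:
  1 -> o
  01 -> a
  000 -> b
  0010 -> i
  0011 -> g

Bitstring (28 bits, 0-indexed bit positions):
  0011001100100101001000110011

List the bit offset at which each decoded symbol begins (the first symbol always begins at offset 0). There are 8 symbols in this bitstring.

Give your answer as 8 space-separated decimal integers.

Answer: 0 4 8 12 14 16 20 24

Derivation:
Bit 0: prefix='0' (no match yet)
Bit 1: prefix='00' (no match yet)
Bit 2: prefix='001' (no match yet)
Bit 3: prefix='0011' -> emit 'g', reset
Bit 4: prefix='0' (no match yet)
Bit 5: prefix='00' (no match yet)
Bit 6: prefix='001' (no match yet)
Bit 7: prefix='0011' -> emit 'g', reset
Bit 8: prefix='0' (no match yet)
Bit 9: prefix='00' (no match yet)
Bit 10: prefix='001' (no match yet)
Bit 11: prefix='0010' -> emit 'i', reset
Bit 12: prefix='0' (no match yet)
Bit 13: prefix='01' -> emit 'a', reset
Bit 14: prefix='0' (no match yet)
Bit 15: prefix='01' -> emit 'a', reset
Bit 16: prefix='0' (no match yet)
Bit 17: prefix='00' (no match yet)
Bit 18: prefix='001' (no match yet)
Bit 19: prefix='0010' -> emit 'i', reset
Bit 20: prefix='0' (no match yet)
Bit 21: prefix='00' (no match yet)
Bit 22: prefix='001' (no match yet)
Bit 23: prefix='0011' -> emit 'g', reset
Bit 24: prefix='0' (no match yet)
Bit 25: prefix='00' (no match yet)
Bit 26: prefix='001' (no match yet)
Bit 27: prefix='0011' -> emit 'g', reset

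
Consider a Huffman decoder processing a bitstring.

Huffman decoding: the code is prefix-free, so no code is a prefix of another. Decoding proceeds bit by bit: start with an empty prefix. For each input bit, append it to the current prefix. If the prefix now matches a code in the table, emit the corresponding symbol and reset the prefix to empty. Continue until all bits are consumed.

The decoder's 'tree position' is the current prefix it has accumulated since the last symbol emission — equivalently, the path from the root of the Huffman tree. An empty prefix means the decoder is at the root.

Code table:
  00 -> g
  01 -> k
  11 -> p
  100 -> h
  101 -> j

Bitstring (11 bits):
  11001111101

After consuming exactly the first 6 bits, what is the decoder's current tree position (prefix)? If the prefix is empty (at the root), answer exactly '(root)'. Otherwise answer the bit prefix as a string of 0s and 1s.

Answer: (root)

Derivation:
Bit 0: prefix='1' (no match yet)
Bit 1: prefix='11' -> emit 'p', reset
Bit 2: prefix='0' (no match yet)
Bit 3: prefix='00' -> emit 'g', reset
Bit 4: prefix='1' (no match yet)
Bit 5: prefix='11' -> emit 'p', reset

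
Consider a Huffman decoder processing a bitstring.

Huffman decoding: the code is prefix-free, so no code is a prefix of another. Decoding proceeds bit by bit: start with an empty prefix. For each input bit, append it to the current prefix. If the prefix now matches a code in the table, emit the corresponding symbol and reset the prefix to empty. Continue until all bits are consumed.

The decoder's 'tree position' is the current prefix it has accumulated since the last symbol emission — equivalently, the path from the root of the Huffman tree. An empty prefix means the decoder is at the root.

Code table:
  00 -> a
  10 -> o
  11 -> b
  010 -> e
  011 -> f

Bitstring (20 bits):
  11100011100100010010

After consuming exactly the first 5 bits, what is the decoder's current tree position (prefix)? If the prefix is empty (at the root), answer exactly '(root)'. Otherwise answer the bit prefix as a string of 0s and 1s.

Answer: 0

Derivation:
Bit 0: prefix='1' (no match yet)
Bit 1: prefix='11' -> emit 'b', reset
Bit 2: prefix='1' (no match yet)
Bit 3: prefix='10' -> emit 'o', reset
Bit 4: prefix='0' (no match yet)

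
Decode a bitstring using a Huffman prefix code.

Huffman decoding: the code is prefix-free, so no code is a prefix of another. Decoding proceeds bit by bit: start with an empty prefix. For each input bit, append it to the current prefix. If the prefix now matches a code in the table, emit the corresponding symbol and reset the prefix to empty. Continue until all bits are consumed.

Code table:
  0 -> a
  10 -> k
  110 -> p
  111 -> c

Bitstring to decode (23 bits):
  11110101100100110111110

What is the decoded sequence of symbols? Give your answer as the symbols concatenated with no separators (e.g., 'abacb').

Answer: ckkpakapcp

Derivation:
Bit 0: prefix='1' (no match yet)
Bit 1: prefix='11' (no match yet)
Bit 2: prefix='111' -> emit 'c', reset
Bit 3: prefix='1' (no match yet)
Bit 4: prefix='10' -> emit 'k', reset
Bit 5: prefix='1' (no match yet)
Bit 6: prefix='10' -> emit 'k', reset
Bit 7: prefix='1' (no match yet)
Bit 8: prefix='11' (no match yet)
Bit 9: prefix='110' -> emit 'p', reset
Bit 10: prefix='0' -> emit 'a', reset
Bit 11: prefix='1' (no match yet)
Bit 12: prefix='10' -> emit 'k', reset
Bit 13: prefix='0' -> emit 'a', reset
Bit 14: prefix='1' (no match yet)
Bit 15: prefix='11' (no match yet)
Bit 16: prefix='110' -> emit 'p', reset
Bit 17: prefix='1' (no match yet)
Bit 18: prefix='11' (no match yet)
Bit 19: prefix='111' -> emit 'c', reset
Bit 20: prefix='1' (no match yet)
Bit 21: prefix='11' (no match yet)
Bit 22: prefix='110' -> emit 'p', reset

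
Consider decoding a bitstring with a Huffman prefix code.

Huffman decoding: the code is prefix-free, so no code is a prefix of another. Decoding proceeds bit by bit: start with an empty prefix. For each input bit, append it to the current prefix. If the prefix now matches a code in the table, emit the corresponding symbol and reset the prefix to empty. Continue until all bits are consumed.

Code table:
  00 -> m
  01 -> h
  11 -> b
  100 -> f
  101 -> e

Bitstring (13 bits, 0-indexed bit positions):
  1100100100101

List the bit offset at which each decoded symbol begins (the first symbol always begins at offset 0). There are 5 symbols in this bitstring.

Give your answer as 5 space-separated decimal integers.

Bit 0: prefix='1' (no match yet)
Bit 1: prefix='11' -> emit 'b', reset
Bit 2: prefix='0' (no match yet)
Bit 3: prefix='00' -> emit 'm', reset
Bit 4: prefix='1' (no match yet)
Bit 5: prefix='10' (no match yet)
Bit 6: prefix='100' -> emit 'f', reset
Bit 7: prefix='1' (no match yet)
Bit 8: prefix='10' (no match yet)
Bit 9: prefix='100' -> emit 'f', reset
Bit 10: prefix='1' (no match yet)
Bit 11: prefix='10' (no match yet)
Bit 12: prefix='101' -> emit 'e', reset

Answer: 0 2 4 7 10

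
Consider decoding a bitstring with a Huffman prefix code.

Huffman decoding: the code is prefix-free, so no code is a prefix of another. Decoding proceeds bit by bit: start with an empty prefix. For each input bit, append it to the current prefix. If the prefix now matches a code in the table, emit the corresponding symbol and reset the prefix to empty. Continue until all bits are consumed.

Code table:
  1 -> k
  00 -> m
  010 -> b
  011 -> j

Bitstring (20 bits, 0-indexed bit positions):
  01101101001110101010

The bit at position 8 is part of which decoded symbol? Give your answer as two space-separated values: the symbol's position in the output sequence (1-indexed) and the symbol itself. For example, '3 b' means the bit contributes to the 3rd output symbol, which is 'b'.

Answer: 3 b

Derivation:
Bit 0: prefix='0' (no match yet)
Bit 1: prefix='01' (no match yet)
Bit 2: prefix='011' -> emit 'j', reset
Bit 3: prefix='0' (no match yet)
Bit 4: prefix='01' (no match yet)
Bit 5: prefix='011' -> emit 'j', reset
Bit 6: prefix='0' (no match yet)
Bit 7: prefix='01' (no match yet)
Bit 8: prefix='010' -> emit 'b', reset
Bit 9: prefix='0' (no match yet)
Bit 10: prefix='01' (no match yet)
Bit 11: prefix='011' -> emit 'j', reset
Bit 12: prefix='1' -> emit 'k', reset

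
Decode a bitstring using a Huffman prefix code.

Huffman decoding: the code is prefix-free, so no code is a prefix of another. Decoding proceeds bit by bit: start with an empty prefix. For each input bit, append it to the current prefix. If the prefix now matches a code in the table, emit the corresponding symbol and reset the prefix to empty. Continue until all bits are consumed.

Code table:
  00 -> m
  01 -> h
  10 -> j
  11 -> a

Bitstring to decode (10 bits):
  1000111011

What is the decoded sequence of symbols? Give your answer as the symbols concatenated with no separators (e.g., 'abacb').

Answer: jmaja

Derivation:
Bit 0: prefix='1' (no match yet)
Bit 1: prefix='10' -> emit 'j', reset
Bit 2: prefix='0' (no match yet)
Bit 3: prefix='00' -> emit 'm', reset
Bit 4: prefix='1' (no match yet)
Bit 5: prefix='11' -> emit 'a', reset
Bit 6: prefix='1' (no match yet)
Bit 7: prefix='10' -> emit 'j', reset
Bit 8: prefix='1' (no match yet)
Bit 9: prefix='11' -> emit 'a', reset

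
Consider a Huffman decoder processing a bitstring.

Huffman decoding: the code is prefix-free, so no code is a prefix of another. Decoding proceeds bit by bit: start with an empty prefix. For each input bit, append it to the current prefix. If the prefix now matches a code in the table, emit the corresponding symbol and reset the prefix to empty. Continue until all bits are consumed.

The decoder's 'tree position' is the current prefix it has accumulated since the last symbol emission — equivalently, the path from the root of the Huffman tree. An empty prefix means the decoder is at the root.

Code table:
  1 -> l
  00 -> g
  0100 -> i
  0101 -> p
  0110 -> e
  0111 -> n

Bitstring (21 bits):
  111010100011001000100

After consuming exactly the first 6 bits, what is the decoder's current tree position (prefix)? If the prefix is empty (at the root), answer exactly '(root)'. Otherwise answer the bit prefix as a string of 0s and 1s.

Answer: 010

Derivation:
Bit 0: prefix='1' -> emit 'l', reset
Bit 1: prefix='1' -> emit 'l', reset
Bit 2: prefix='1' -> emit 'l', reset
Bit 3: prefix='0' (no match yet)
Bit 4: prefix='01' (no match yet)
Bit 5: prefix='010' (no match yet)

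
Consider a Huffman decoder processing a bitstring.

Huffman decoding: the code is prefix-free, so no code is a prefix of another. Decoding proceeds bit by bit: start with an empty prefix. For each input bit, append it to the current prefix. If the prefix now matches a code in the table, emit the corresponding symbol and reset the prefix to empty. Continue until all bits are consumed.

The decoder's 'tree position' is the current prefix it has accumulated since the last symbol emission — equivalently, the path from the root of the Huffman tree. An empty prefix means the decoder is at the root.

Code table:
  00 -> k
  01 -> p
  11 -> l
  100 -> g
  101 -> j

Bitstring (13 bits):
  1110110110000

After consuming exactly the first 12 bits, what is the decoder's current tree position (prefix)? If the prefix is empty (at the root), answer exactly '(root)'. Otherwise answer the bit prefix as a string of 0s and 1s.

Bit 0: prefix='1' (no match yet)
Bit 1: prefix='11' -> emit 'l', reset
Bit 2: prefix='1' (no match yet)
Bit 3: prefix='10' (no match yet)
Bit 4: prefix='101' -> emit 'j', reset
Bit 5: prefix='1' (no match yet)
Bit 6: prefix='10' (no match yet)
Bit 7: prefix='101' -> emit 'j', reset
Bit 8: prefix='1' (no match yet)
Bit 9: prefix='10' (no match yet)
Bit 10: prefix='100' -> emit 'g', reset
Bit 11: prefix='0' (no match yet)

Answer: 0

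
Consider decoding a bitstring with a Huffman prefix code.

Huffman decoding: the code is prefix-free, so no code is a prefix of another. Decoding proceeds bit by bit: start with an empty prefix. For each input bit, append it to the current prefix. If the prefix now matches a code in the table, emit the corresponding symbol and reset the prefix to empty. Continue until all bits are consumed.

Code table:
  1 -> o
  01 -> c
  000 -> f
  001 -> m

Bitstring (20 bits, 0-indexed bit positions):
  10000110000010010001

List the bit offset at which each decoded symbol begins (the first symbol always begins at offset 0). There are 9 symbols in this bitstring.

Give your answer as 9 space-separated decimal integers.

Answer: 0 1 4 6 7 10 13 16 19

Derivation:
Bit 0: prefix='1' -> emit 'o', reset
Bit 1: prefix='0' (no match yet)
Bit 2: prefix='00' (no match yet)
Bit 3: prefix='000' -> emit 'f', reset
Bit 4: prefix='0' (no match yet)
Bit 5: prefix='01' -> emit 'c', reset
Bit 6: prefix='1' -> emit 'o', reset
Bit 7: prefix='0' (no match yet)
Bit 8: prefix='00' (no match yet)
Bit 9: prefix='000' -> emit 'f', reset
Bit 10: prefix='0' (no match yet)
Bit 11: prefix='00' (no match yet)
Bit 12: prefix='001' -> emit 'm', reset
Bit 13: prefix='0' (no match yet)
Bit 14: prefix='00' (no match yet)
Bit 15: prefix='001' -> emit 'm', reset
Bit 16: prefix='0' (no match yet)
Bit 17: prefix='00' (no match yet)
Bit 18: prefix='000' -> emit 'f', reset
Bit 19: prefix='1' -> emit 'o', reset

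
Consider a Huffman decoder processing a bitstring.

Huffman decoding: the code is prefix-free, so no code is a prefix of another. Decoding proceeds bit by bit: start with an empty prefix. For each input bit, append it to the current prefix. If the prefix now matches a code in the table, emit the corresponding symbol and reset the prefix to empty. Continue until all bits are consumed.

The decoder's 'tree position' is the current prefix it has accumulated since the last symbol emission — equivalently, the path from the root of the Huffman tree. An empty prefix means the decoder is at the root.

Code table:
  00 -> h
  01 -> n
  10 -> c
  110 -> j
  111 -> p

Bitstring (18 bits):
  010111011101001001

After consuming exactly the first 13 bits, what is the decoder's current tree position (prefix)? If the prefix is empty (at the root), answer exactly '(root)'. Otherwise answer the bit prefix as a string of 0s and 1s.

Bit 0: prefix='0' (no match yet)
Bit 1: prefix='01' -> emit 'n', reset
Bit 2: prefix='0' (no match yet)
Bit 3: prefix='01' -> emit 'n', reset
Bit 4: prefix='1' (no match yet)
Bit 5: prefix='11' (no match yet)
Bit 6: prefix='110' -> emit 'j', reset
Bit 7: prefix='1' (no match yet)
Bit 8: prefix='11' (no match yet)
Bit 9: prefix='111' -> emit 'p', reset
Bit 10: prefix='0' (no match yet)
Bit 11: prefix='01' -> emit 'n', reset
Bit 12: prefix='0' (no match yet)

Answer: 0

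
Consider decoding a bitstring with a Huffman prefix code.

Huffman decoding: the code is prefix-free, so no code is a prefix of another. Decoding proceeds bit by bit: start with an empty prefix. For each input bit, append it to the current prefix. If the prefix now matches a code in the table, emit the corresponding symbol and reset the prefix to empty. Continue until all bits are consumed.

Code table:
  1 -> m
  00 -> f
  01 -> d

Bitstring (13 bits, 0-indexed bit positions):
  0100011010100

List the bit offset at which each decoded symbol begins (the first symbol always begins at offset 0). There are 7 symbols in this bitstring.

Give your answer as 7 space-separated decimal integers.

Answer: 0 2 4 6 7 9 11

Derivation:
Bit 0: prefix='0' (no match yet)
Bit 1: prefix='01' -> emit 'd', reset
Bit 2: prefix='0' (no match yet)
Bit 3: prefix='00' -> emit 'f', reset
Bit 4: prefix='0' (no match yet)
Bit 5: prefix='01' -> emit 'd', reset
Bit 6: prefix='1' -> emit 'm', reset
Bit 7: prefix='0' (no match yet)
Bit 8: prefix='01' -> emit 'd', reset
Bit 9: prefix='0' (no match yet)
Bit 10: prefix='01' -> emit 'd', reset
Bit 11: prefix='0' (no match yet)
Bit 12: prefix='00' -> emit 'f', reset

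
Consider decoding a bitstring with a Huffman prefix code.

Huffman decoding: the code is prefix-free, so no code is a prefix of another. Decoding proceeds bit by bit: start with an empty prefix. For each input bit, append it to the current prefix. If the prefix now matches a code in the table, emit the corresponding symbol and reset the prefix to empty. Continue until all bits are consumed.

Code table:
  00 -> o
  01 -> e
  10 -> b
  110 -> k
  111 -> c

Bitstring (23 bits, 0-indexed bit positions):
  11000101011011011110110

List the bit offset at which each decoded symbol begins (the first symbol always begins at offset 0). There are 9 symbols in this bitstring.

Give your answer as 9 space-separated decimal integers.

Bit 0: prefix='1' (no match yet)
Bit 1: prefix='11' (no match yet)
Bit 2: prefix='110' -> emit 'k', reset
Bit 3: prefix='0' (no match yet)
Bit 4: prefix='00' -> emit 'o', reset
Bit 5: prefix='1' (no match yet)
Bit 6: prefix='10' -> emit 'b', reset
Bit 7: prefix='1' (no match yet)
Bit 8: prefix='10' -> emit 'b', reset
Bit 9: prefix='1' (no match yet)
Bit 10: prefix='11' (no match yet)
Bit 11: prefix='110' -> emit 'k', reset
Bit 12: prefix='1' (no match yet)
Bit 13: prefix='11' (no match yet)
Bit 14: prefix='110' -> emit 'k', reset
Bit 15: prefix='1' (no match yet)
Bit 16: prefix='11' (no match yet)
Bit 17: prefix='111' -> emit 'c', reset
Bit 18: prefix='1' (no match yet)
Bit 19: prefix='10' -> emit 'b', reset
Bit 20: prefix='1' (no match yet)
Bit 21: prefix='11' (no match yet)
Bit 22: prefix='110' -> emit 'k', reset

Answer: 0 3 5 7 9 12 15 18 20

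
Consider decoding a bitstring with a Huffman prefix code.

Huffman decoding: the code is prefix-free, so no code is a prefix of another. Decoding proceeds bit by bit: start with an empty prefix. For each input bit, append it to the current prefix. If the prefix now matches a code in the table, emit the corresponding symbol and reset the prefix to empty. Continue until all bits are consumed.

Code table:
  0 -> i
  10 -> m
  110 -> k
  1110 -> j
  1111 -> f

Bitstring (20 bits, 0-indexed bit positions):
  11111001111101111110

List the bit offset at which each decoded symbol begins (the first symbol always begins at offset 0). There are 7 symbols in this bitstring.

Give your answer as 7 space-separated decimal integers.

Answer: 0 4 6 7 11 13 17

Derivation:
Bit 0: prefix='1' (no match yet)
Bit 1: prefix='11' (no match yet)
Bit 2: prefix='111' (no match yet)
Bit 3: prefix='1111' -> emit 'f', reset
Bit 4: prefix='1' (no match yet)
Bit 5: prefix='10' -> emit 'm', reset
Bit 6: prefix='0' -> emit 'i', reset
Bit 7: prefix='1' (no match yet)
Bit 8: prefix='11' (no match yet)
Bit 9: prefix='111' (no match yet)
Bit 10: prefix='1111' -> emit 'f', reset
Bit 11: prefix='1' (no match yet)
Bit 12: prefix='10' -> emit 'm', reset
Bit 13: prefix='1' (no match yet)
Bit 14: prefix='11' (no match yet)
Bit 15: prefix='111' (no match yet)
Bit 16: prefix='1111' -> emit 'f', reset
Bit 17: prefix='1' (no match yet)
Bit 18: prefix='11' (no match yet)
Bit 19: prefix='110' -> emit 'k', reset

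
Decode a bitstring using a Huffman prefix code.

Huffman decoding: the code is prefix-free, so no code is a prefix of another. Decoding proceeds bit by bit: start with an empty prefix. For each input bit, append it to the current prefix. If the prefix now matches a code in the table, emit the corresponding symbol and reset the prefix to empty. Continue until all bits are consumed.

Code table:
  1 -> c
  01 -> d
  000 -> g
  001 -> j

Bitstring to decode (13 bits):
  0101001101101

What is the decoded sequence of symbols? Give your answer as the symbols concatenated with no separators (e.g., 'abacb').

Bit 0: prefix='0' (no match yet)
Bit 1: prefix='01' -> emit 'd', reset
Bit 2: prefix='0' (no match yet)
Bit 3: prefix='01' -> emit 'd', reset
Bit 4: prefix='0' (no match yet)
Bit 5: prefix='00' (no match yet)
Bit 6: prefix='001' -> emit 'j', reset
Bit 7: prefix='1' -> emit 'c', reset
Bit 8: prefix='0' (no match yet)
Bit 9: prefix='01' -> emit 'd', reset
Bit 10: prefix='1' -> emit 'c', reset
Bit 11: prefix='0' (no match yet)
Bit 12: prefix='01' -> emit 'd', reset

Answer: ddjcdcd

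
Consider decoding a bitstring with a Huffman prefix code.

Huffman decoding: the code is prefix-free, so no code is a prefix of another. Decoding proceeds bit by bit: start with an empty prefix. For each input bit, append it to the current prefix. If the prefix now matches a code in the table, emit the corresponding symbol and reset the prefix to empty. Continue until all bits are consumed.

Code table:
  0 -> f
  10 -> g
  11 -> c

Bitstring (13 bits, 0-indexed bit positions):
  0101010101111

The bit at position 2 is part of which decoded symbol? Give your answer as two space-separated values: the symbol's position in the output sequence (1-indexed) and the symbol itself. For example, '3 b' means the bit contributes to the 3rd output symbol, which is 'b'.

Answer: 2 g

Derivation:
Bit 0: prefix='0' -> emit 'f', reset
Bit 1: prefix='1' (no match yet)
Bit 2: prefix='10' -> emit 'g', reset
Bit 3: prefix='1' (no match yet)
Bit 4: prefix='10' -> emit 'g', reset
Bit 5: prefix='1' (no match yet)
Bit 6: prefix='10' -> emit 'g', reset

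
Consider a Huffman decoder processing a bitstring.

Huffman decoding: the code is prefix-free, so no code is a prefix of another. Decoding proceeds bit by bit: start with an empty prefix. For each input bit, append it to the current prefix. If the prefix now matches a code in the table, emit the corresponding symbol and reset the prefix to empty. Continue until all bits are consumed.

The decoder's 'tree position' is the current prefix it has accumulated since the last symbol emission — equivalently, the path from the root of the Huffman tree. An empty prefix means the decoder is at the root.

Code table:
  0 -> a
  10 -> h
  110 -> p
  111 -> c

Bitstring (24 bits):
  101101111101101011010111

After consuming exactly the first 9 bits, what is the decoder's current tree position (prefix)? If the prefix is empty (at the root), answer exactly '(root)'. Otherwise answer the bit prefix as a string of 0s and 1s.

Answer: 1

Derivation:
Bit 0: prefix='1' (no match yet)
Bit 1: prefix='10' -> emit 'h', reset
Bit 2: prefix='1' (no match yet)
Bit 3: prefix='11' (no match yet)
Bit 4: prefix='110' -> emit 'p', reset
Bit 5: prefix='1' (no match yet)
Bit 6: prefix='11' (no match yet)
Bit 7: prefix='111' -> emit 'c', reset
Bit 8: prefix='1' (no match yet)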